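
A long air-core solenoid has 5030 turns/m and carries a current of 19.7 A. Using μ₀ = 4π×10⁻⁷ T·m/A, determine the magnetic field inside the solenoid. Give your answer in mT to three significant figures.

Inside a long solenoid, B = μ₀nI.
B = (4π×10⁻⁷)(5.030×10^3 m⁻¹)(19.7 A) = 0.1245 T.

B ≈ 125 mT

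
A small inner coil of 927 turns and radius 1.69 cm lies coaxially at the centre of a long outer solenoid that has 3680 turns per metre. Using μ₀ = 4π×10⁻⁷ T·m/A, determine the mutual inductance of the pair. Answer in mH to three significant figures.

M ≈ 3.85 mH

The outer solenoid produces a uniform field B₁ = μ₀n₁I₁ across the inner coil,
so the flux linkage is N₂Φ = N₂B₁A₂ = μ₀n₁N₂A₂·I₁, giving M = μ₀n₁N₂A₂.
A₂ = πr² = π(1.690×10^-2 m)² = 8.973×10^-4 m².
M = (4π×10⁻⁷)(3680)(927)(8.973×10^-4) = 3.846×10^-3 H.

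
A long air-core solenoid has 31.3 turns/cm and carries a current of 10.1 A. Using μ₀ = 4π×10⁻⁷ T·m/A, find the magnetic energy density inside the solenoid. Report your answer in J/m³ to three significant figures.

u ≈ 628 J/m³

B = μ₀nI = (4π×10⁻⁷)(3.130×10^3)(10.1) = 3.973×10^-2 T.
u = B²/(2μ₀) = (3.973×10^-2)²/(2×4π×10⁻⁷) = 627.9 J/m³.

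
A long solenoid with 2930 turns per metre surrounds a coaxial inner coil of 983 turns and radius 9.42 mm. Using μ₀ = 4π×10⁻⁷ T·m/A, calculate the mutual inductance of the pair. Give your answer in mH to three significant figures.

M ≈ 1.01 mH

The outer solenoid produces a uniform field B₁ = μ₀n₁I₁ across the inner coil,
so the flux linkage is N₂Φ = N₂B₁A₂ = μ₀n₁N₂A₂·I₁, giving M = μ₀n₁N₂A₂.
A₂ = πr² = π(9.420×10^-3 m)² = 2.788×10^-4 m².
M = (4π×10⁻⁷)(2930)(983)(2.788×10^-4) = 1.009×10^-3 H.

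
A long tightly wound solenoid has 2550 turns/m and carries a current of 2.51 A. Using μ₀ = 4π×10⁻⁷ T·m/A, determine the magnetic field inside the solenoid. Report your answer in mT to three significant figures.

Inside a long solenoid, B = μ₀nI.
B = (4π×10⁻⁷)(2.550×10^3 m⁻¹)(2.51 A) = 8.043×10^-3 T.

B ≈ 8.04 mT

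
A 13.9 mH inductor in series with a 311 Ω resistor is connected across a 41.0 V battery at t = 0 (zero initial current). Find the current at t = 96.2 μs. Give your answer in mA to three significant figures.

τ = L/R = 1.390×10^-2/311 = 4.469×10^-5 s; final current I_∞ = ε/R = 41.0/311 = 0.1318 A.
I(t) = I_∞(1 − e^(−t/τ)) with t/τ = 2.152.
I = (0.1318)(1 − e^(−2.152)) = 0.1165 A.

I ≈ 117 mA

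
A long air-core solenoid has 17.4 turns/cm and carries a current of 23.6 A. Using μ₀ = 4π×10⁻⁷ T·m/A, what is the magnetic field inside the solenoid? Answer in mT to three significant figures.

B ≈ 51.6 mT

Inside a long solenoid, B = μ₀nI.
B = (4π×10⁻⁷)(1.740×10^3 m⁻¹)(23.6 A) = 5.160×10^-2 T.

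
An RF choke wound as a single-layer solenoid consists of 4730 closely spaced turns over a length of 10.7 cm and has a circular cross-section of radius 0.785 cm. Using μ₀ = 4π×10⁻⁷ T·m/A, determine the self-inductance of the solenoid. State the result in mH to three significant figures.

L ≈ 50.9 mH

A = πr² = π(7.850×10^-3 m)² = 1.936×10^-4 m².
For a long solenoid, L = μ₀N²A/ℓ.
L = (4π×10⁻⁷)(4730)²(1.936×10^-4)/(0.107 m) = 5.087×10^-2 H.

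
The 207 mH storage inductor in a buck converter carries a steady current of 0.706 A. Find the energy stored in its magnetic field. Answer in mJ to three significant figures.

U ≈ 51.6 mJ

Stored magnetic energy: U = ½LI².
U = ½(0.207 H)(0.706 A)² = 5.159×10^-2 J.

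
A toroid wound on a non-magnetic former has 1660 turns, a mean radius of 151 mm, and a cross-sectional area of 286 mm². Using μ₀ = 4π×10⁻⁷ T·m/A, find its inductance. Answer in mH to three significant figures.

For a thin toroid, L = μ₀N²A/(2πR).
L = (4π×10⁻⁷)(1660)²(2.860×10^-4) / (2π×0.151 m) = 1.044×10^-3 H.

L ≈ 1.04 mH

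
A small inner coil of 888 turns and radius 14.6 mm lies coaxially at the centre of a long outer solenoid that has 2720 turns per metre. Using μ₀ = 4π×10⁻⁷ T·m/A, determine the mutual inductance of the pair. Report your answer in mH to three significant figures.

The outer solenoid produces a uniform field B₁ = μ₀n₁I₁ across the inner coil,
so the flux linkage is N₂Φ = N₂B₁A₂ = μ₀n₁N₂A₂·I₁, giving M = μ₀n₁N₂A₂.
A₂ = πr² = π(1.460×10^-2 m)² = 6.697×10^-4 m².
M = (4π×10⁻⁷)(2720)(888)(6.697×10^-4) = 2.033×10^-3 H.

M ≈ 2.03 mH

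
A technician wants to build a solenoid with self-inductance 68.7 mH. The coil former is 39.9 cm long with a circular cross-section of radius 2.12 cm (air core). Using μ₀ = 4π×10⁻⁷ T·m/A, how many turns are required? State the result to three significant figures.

N ≈ 3930 turns

A = πr² = π(2.120×10^-2 m)² = 1.412×10^-3 m².
From L = μ₀N²A/ℓ, N = √(Lℓ / (μ₀A)).
N = √[(6.870×10^-2)(0.399) / ((4π×10⁻⁷)×1.412×10^-3)] = √(1.5449×10^7) ≈ 3930.5.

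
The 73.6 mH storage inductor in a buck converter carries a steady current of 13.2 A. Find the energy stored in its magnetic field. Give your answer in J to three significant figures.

Stored magnetic energy: U = ½LI².
U = ½(7.360×10^-2 H)(13.2 A)² = 6.412 J.

U ≈ 6.41 J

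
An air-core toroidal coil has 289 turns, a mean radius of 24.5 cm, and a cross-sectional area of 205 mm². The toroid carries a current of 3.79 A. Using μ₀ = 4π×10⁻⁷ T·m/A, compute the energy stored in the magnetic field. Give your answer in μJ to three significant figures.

L = μ₀N²A/(2πR) = (4π×10⁻⁷)(289)²(2.050×10^-4)/(2π×0.245) = 1.398×10^-5 H.
U = ½LI² = ½(1.398×10^-5)(3.79)² = 1.004×10^-4 J.

U ≈ 100 μJ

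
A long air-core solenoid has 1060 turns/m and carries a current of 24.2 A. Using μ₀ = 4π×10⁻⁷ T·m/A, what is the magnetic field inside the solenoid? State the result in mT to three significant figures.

B ≈ 32.2 mT

Inside a long solenoid, B = μ₀nI.
B = (4π×10⁻⁷)(1.060×10^3 m⁻¹)(24.2 A) = 3.224×10^-2 T.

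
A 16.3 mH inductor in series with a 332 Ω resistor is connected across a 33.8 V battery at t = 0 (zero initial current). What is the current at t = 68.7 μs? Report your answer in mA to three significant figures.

τ = L/R = 1.630×10^-2/332 = 4.910×10^-5 s; final current I_∞ = ε/R = 33.8/332 = 0.1018 A.
I(t) = I_∞(1 − e^(−t/τ)) with t/τ = 1.399.
I = (0.1018)(1 − e^(−1.399)) = 7.668×10^-2 A.

I ≈ 76.7 mA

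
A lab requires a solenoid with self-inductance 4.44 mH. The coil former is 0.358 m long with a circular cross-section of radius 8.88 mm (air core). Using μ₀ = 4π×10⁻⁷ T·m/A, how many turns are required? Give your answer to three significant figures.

N ≈ 2260 turns

A = πr² = π(8.880×10^-3 m)² = 2.477×10^-4 m².
From L = μ₀N²A/ℓ, N = √(Lℓ / (μ₀A)).
N = √[(4.440×10^-3)(0.358) / ((4π×10⁻⁷)×2.477×10^-4)] = √(5.106×10^6) ≈ 2259.6.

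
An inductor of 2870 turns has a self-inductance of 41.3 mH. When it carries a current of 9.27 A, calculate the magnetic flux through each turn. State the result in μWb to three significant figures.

Φ_B ≈ 133 μWb

From L = NΦ_B/I, the flux per turn is Φ_B = LI/N.
Φ_B = (4.130×10^-2 H)(9.27 A)/2870 = 1.334×10^-4 Wb.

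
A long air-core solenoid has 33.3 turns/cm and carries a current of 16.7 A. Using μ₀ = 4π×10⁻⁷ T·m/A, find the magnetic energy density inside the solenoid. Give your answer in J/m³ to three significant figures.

B = μ₀nI = (4π×10⁻⁷)(3.330×10^3)(16.7) = 6.988×10^-2 T.
u = B²/(2μ₀) = (6.988×10^-2)²/(2×4π×10⁻⁷) = 1.943×10^3 J/m³.

u ≈ 1940 J/m³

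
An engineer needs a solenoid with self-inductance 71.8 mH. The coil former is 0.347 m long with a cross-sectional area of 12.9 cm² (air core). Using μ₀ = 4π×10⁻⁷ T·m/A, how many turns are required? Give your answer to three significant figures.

A = 12.9 cm² = 1.290×10^-3 m².
From L = μ₀N²A/ℓ, N = √(Lℓ / (μ₀A)).
N = √[(7.180×10^-2)(0.347) / ((4π×10⁻⁷)×1.290×10^-3)] = √(1.537×10^7) ≈ 3920.4.

N ≈ 3920 turns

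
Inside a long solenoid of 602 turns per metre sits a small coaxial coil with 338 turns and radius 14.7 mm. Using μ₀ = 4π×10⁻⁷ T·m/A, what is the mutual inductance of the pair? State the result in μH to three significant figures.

The outer solenoid produces a uniform field B₁ = μ₀n₁I₁ across the inner coil,
so the flux linkage is N₂Φ = N₂B₁A₂ = μ₀n₁N₂A₂·I₁, giving M = μ₀n₁N₂A₂.
A₂ = πr² = π(1.470×10^-2 m)² = 6.789×10^-4 m².
M = (4π×10⁻⁷)(602)(338)(6.789×10^-4) = 1.736×10^-4 H.

M ≈ 174 μH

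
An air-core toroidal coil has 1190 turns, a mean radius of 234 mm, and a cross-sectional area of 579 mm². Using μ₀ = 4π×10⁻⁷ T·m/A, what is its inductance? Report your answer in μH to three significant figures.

L ≈ 701 μH

For a thin toroid, L = μ₀N²A/(2πR).
L = (4π×10⁻⁷)(1190)²(5.790×10^-4) / (2π×0.234 m) = 7.008×10^-4 H.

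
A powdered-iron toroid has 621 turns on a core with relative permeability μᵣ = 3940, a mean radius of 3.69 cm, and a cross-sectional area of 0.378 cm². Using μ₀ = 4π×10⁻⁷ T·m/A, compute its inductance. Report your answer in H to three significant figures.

L ≈ 0.311 H

For a thin toroid, L = μ₀μᵣN²A/(2πR).
L = (4π×10⁻⁷)(3940)(621)²(3.780×10^-5) / (2π×3.690×10^-2 m) = 0.3113 H.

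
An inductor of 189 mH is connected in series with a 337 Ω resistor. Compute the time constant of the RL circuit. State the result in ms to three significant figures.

τ = L/R = (0.189 H)/(337 Ω) = 5.608×10^-4 s.

τ ≈ 0.561 ms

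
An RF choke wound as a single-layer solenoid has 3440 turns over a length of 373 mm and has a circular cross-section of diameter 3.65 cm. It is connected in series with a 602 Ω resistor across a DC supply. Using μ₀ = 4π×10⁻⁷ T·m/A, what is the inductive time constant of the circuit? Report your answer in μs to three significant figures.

A = π(d/2)² = π(1.825×10^-2 m)² = 1.046×10^-3 m².
L = μ₀N²A/ℓ = (4π×10⁻⁷)(3440)²(1.046×10^-3)/(0.373) = 4.172×10^-2 H.
τ = L/R = (4.172×10^-2)/(602) = 6.929×10^-5 s.

τ ≈ 69.3 μs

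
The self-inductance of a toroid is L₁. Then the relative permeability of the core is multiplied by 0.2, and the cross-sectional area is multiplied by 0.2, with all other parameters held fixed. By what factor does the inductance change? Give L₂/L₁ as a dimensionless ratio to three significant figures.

For a toroid, L ∝ μᵣN²A/R.
L₂/L₁ = (0.2) × (0.2) = 0.0400.

L₂/L₁ = 0.0400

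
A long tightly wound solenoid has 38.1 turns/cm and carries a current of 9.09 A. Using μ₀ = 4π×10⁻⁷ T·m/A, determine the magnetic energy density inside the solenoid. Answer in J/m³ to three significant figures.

B = μ₀nI = (4π×10⁻⁷)(3.810×10^3)(9.09) = 4.352×10^-2 T.
u = B²/(2μ₀) = (4.352×10^-2)²/(2×4π×10⁻⁷) = 753.6 J/m³.

u ≈ 754 J/m³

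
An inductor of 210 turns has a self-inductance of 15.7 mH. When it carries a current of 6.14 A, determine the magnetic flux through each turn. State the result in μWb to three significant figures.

Φ_B ≈ 459 μWb

From L = NΦ_B/I, the flux per turn is Φ_B = LI/N.
Φ_B = (1.570×10^-2 H)(6.14 A)/210 = 4.590×10^-4 Wb.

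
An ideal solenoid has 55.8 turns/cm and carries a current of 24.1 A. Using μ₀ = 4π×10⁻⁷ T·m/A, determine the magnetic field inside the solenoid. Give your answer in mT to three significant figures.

Inside a long solenoid, B = μ₀nI.
B = (4π×10⁻⁷)(5.580×10^3 m⁻¹)(24.1 A) = 0.169 T.

B ≈ 169 mT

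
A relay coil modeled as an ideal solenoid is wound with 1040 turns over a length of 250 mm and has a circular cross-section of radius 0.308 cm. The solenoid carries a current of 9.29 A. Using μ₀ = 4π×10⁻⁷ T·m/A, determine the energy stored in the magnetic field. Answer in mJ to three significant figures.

U ≈ 6.99 mJ

A = πr² = π(3.080×10^-3 m)² = 2.980×10^-5 m².
L = μ₀N²A/ℓ = (4π×10⁻⁷)(1040)²(2.980×10^-5)/(0.25) = 1.620×10^-4 H.
U = ½LI² = ½(1.620×10^-4)(9.29)² = 6.992×10^-3 J.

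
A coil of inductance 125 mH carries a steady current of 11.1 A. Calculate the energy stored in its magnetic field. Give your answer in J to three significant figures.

Stored magnetic energy: U = ½LI².
U = ½(0.125 H)(11.1 A)² = 7.701 J.

U ≈ 7.70 J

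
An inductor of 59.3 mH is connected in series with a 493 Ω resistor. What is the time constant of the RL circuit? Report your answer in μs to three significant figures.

τ = L/R = (5.930×10^-2 H)/(493 Ω) = 1.203×10^-4 s.

τ ≈ 120 μs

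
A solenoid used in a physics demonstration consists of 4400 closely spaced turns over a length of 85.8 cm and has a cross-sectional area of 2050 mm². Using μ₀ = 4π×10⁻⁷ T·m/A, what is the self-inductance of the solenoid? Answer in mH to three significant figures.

A = 2050 mm² = 2.050×10^-3 m².
For a long solenoid, L = μ₀N²A/ℓ.
L = (4π×10⁻⁷)(4400)²(2.050×10^-3)/(0.858 m) = 5.813×10^-2 H.

L ≈ 58.1 mH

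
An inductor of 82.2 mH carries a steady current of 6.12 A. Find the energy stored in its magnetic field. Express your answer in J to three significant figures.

U ≈ 1.54 J

Stored magnetic energy: U = ½LI².
U = ½(8.220×10^-2 H)(6.12 A)² = 1.539 J.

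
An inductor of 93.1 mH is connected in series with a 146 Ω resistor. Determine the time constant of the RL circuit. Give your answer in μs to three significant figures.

τ ≈ 638 μs

τ = L/R = (9.310×10^-2 H)/(146 Ω) = 6.377×10^-4 s.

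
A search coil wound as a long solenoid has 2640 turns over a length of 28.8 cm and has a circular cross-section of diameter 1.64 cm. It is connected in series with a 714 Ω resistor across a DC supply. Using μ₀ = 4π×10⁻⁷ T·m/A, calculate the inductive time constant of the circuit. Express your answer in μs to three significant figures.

A = π(d/2)² = π(8.200×10^-3 m)² = 2.112×10^-4 m².
L = μ₀N²A/ℓ = (4π×10⁻⁷)(2640)²(2.112×10^-4)/(0.288) = 6.424×10^-3 H.
τ = L/R = (6.424×10^-3)/(714) = 8.997×10^-6 s.

τ ≈ 9.00 μs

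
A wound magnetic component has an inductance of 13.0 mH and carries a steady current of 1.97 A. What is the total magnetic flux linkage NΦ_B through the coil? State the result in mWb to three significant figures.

NΦ_B ≈ 25.6 mWb

From L = NΦ_B/I, the flux linkage is NΦ_B = LI.
NΦ_B = (1.300×10^-2 H)(1.97 A) = 2.561×10^-2 Wb.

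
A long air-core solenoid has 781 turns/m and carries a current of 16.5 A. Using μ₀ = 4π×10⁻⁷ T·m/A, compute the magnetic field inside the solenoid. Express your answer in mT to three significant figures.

B ≈ 16.2 mT

Inside a long solenoid, B = μ₀nI.
B = (4π×10⁻⁷)(781 m⁻¹)(16.5 A) = 1.619×10^-2 T.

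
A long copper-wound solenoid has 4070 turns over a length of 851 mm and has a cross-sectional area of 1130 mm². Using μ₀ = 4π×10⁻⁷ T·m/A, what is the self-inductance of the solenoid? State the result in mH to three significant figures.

L ≈ 27.6 mH

A = 1130 mm² = 1.130×10^-3 m².
For a long solenoid, L = μ₀N²A/ℓ.
L = (4π×10⁻⁷)(4070)²(1.130×10^-3)/(0.851 m) = 2.764×10^-2 H.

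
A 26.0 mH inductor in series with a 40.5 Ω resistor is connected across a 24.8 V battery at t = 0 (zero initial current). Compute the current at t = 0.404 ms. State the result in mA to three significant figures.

I ≈ 286 mA

τ = L/R = 2.600×10^-2/40.5 = 6.420×10^-4 s; final current I_∞ = ε/R = 24.8/40.5 = 0.6123 A.
I(t) = I_∞(1 − e^(−t/τ)) with t/τ = 0.629.
I = (0.6123)(1 − e^(−0.629)) = 0.286 A.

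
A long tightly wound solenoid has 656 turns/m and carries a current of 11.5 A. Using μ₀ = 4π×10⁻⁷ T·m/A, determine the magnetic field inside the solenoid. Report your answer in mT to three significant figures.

B ≈ 9.48 mT

Inside a long solenoid, B = μ₀nI.
B = (4π×10⁻⁷)(656 m⁻¹)(11.5 A) = 9.480×10^-3 T.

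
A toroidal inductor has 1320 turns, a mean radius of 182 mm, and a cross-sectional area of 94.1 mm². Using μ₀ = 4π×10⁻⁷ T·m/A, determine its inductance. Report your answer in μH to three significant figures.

L ≈ 180 μH

For a thin toroid, L = μ₀N²A/(2πR).
L = (4π×10⁻⁷)(1320)²(9.410×10^-5) / (2π×0.182 m) = 1.802×10^-4 H.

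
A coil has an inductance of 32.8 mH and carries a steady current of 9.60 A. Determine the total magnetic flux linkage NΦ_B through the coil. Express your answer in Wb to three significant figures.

From L = NΦ_B/I, the flux linkage is NΦ_B = LI.
NΦ_B = (3.280×10^-2 H)(9.60 A) = 0.3149 Wb.

NΦ_B ≈ 0.315 Wb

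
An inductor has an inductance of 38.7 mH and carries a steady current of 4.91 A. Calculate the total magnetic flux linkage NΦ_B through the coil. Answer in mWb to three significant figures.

NΦ_B ≈ 190 mWb

From L = NΦ_B/I, the flux linkage is NΦ_B = LI.
NΦ_B = (3.870×10^-2 H)(4.91 A) = 0.19 Wb.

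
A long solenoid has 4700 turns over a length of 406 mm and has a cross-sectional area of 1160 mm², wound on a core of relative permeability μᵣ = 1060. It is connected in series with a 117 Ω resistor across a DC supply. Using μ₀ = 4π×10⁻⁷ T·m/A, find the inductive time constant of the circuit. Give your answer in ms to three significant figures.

A = 1160 mm² = 1.160×10^-3 m².
L = μ₀μᵣN²A/ℓ = (4π×10⁻⁷)(1060)(4700)²(1.160×10^-3)/(0.406) = 84.07 H.
τ = L/R = (84.07)/(117) = 0.7186 s.

τ ≈ 719 ms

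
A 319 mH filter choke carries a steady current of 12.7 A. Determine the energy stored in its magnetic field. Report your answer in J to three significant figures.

U ≈ 25.7 J

Stored magnetic energy: U = ½LI².
U = ½(0.319 H)(12.7 A)² = 25.73 J.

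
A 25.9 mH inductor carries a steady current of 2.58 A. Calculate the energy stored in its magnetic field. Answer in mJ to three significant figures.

U ≈ 86.2 mJ

Stored magnetic energy: U = ½LI².
U = ½(2.590×10^-2 H)(2.58 A)² = 8.620×10^-2 J.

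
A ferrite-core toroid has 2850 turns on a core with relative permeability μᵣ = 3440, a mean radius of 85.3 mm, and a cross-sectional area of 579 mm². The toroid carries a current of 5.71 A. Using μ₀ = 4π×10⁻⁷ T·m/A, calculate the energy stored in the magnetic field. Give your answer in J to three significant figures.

L = μ₀μᵣN²A/(2πR) = (4π×10⁻⁷)(3440)(2850)²(5.790×10^-4)/(2π×8.530×10^-2) = 37.93 H.
U = ½LI² = ½(37.93)(5.71)² = 618.4 J.

U ≈ 618 J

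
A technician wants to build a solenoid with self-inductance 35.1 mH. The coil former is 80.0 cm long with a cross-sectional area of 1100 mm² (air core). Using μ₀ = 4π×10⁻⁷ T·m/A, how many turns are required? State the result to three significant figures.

N ≈ 4510 turns

A = 1100 mm² = 1.100×10^-3 m².
From L = μ₀N²A/ℓ, N = √(Lℓ / (μ₀A)).
N = √[(3.510×10^-2)(0.8) / ((4π×10⁻⁷)×1.100×10^-3)] = √(2.031×10^7) ≈ 4507.1.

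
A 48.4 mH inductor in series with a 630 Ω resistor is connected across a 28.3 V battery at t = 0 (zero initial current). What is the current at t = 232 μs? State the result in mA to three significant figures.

τ = L/R = 4.840×10^-2/630 = 7.683×10^-5 s; final current I_∞ = ε/R = 28.3/630 = 4.492×10^-2 A.
I(t) = I_∞(1 − e^(−t/τ)) with t/τ = 3.020.
I = (4.492×10^-2)(1 − e^(−3.020)) = 4.273×10^-2 A.

I ≈ 42.7 mA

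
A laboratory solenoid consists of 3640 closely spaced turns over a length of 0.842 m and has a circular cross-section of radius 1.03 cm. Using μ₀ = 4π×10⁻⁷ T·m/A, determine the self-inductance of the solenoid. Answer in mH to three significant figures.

L ≈ 6.59 mH

A = πr² = π(1.030×10^-2 m)² = 3.333×10^-4 m².
For a long solenoid, L = μ₀N²A/ℓ.
L = (4π×10⁻⁷)(3640)²(3.333×10^-4)/(0.842 m) = 6.591×10^-3 H.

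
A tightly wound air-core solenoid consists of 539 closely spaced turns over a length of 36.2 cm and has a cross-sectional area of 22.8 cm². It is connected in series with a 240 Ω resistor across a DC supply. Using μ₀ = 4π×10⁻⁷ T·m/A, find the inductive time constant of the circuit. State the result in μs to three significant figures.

τ ≈ 9.58 μs

A = 22.8 cm² = 2.280×10^-3 m².
L = μ₀N²A/ℓ = (4π×10⁻⁷)(539)²(2.280×10^-3)/(0.362) = 2.299×10^-3 H.
τ = L/R = (2.299×10^-3)/(240) = 9.581×10^-6 s.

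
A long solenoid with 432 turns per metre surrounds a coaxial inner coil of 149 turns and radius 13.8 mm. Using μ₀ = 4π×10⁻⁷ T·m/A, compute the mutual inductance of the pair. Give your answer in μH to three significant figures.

The outer solenoid produces a uniform field B₁ = μ₀n₁I₁ across the inner coil,
so the flux linkage is N₂Φ = N₂B₁A₂ = μ₀n₁N₂A₂·I₁, giving M = μ₀n₁N₂A₂.
A₂ = πr² = π(1.380×10^-2 m)² = 5.983×10^-4 m².
M = (4π×10⁻⁷)(432)(149)(5.983×10^-4) = 4.839×10^-5 H.

M ≈ 48.4 μH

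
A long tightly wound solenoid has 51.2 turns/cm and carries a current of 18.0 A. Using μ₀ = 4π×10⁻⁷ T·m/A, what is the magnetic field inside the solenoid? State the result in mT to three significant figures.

B ≈ 116 mT

Inside a long solenoid, B = μ₀nI.
B = (4π×10⁻⁷)(5.120×10^3 m⁻¹)(18.0 A) = 0.1158 T.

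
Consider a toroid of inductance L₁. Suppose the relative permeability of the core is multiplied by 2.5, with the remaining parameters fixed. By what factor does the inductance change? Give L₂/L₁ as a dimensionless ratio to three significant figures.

For a toroid, L ∝ μᵣN²A/R.
L₂/L₁ = (2.5) = 2.50.

L₂/L₁ = 2.50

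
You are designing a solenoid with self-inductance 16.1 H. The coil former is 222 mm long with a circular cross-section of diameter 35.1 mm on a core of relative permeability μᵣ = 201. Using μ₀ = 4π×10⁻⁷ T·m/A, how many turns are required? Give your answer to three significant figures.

A = π(d/2)² = π(1.755×10^-2 m)² = 9.676×10^-4 m².
From L = μ₀μᵣN²A/ℓ, N = √(Lℓ / (μ₀μᵣA)).
N = √[(16.1)(0.222) / ((4π×10⁻⁷)(201)×9.676×10^-4)] = √(1.462×10^7) ≈ 3824.1.

N ≈ 3820 turns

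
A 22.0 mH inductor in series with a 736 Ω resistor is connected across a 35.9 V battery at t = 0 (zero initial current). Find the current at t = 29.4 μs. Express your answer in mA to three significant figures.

I ≈ 30.5 mA

τ = L/R = 2.200×10^-2/736 = 2.989×10^-5 s; final current I_∞ = ε/R = 35.9/736 = 4.878×10^-2 A.
I(t) = I_∞(1 − e^(−t/τ)) with t/τ = 0.984.
I = (4.878×10^-2)(1 − e^(−0.984)) = 3.054×10^-2 A.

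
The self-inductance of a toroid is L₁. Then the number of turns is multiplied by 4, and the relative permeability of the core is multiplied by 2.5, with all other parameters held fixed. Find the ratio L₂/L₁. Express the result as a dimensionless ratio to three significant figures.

For a toroid, L ∝ μᵣN²A/R.
L₂/L₁ = (4)^2 × (2.5) = 40.0.

L₂/L₁ = 40.0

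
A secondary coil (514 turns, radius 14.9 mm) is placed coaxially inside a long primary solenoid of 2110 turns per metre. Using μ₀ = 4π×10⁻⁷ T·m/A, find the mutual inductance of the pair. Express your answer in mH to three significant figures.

The outer solenoid produces a uniform field B₁ = μ₀n₁I₁ across the inner coil,
so the flux linkage is N₂Φ = N₂B₁A₂ = μ₀n₁N₂A₂·I₁, giving M = μ₀n₁N₂A₂.
A₂ = πr² = π(1.490×10^-2 m)² = 6.9746×10^-4 m².
M = (4π×10⁻⁷)(2110)(514)(6.9746×10^-4) = 9.506×10^-4 H.

M ≈ 0.951 mH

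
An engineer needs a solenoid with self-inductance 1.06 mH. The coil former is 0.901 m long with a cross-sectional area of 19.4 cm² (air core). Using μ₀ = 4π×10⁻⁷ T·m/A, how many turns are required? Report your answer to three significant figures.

A = 19.4 cm² = 1.940×10^-3 m².
From L = μ₀N²A/ℓ, N = √(Lℓ / (μ₀A)).
N = √[(1.060×10^-3)(0.901) / ((4π×10⁻⁷)×1.940×10^-3)] = √(3.918×10^5) ≈ 625.9.

N ≈ 626 turns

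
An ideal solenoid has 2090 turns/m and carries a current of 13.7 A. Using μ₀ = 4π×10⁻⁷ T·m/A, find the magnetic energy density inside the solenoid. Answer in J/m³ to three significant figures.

u ≈ 515 J/m³

B = μ₀nI = (4π×10⁻⁷)(2.090×10^3)(13.7) = 3.598×10^-2 T.
u = B²/(2μ₀) = (3.598×10^-2)²/(2×4π×10⁻⁷) = 515.1 J/m³.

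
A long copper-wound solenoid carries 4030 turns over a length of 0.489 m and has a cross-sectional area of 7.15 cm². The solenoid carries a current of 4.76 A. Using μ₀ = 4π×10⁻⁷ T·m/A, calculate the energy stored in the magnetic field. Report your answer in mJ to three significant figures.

U ≈ 338 mJ

A = 7.15 cm² = 7.150×10^-4 m².
L = μ₀N²A/ℓ = (4π×10⁻⁷)(4030)²(7.150×10^-4)/(0.489) = 2.984×10^-2 H.
U = ½LI² = ½(2.984×10^-2)(4.76)² = 0.3381 J.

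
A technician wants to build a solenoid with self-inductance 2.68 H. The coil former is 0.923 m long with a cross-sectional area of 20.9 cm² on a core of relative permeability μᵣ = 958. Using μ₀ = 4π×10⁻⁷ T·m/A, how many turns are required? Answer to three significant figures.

A = 20.9 cm² = 2.090×10^-3 m².
From L = μ₀μᵣN²A/ℓ, N = √(Lℓ / (μ₀μᵣA)).
N = √[(2.68)(0.923) / ((4π×10⁻⁷)(958)×2.090×10^-3)] = √(9.831×10^5) ≈ 991.5.

N ≈ 992 turns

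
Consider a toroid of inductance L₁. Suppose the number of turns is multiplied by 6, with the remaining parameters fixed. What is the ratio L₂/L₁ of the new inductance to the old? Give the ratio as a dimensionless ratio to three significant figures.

For a toroid, L ∝ μᵣN²A/R.
L₂/L₁ = (6)^2 = 36.0.

L₂/L₁ = 36.0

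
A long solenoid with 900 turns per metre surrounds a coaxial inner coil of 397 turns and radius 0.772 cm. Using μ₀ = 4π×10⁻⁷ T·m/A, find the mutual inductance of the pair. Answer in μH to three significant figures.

M ≈ 84.1 μH

The outer solenoid produces a uniform field B₁ = μ₀n₁I₁ across the inner coil,
so the flux linkage is N₂Φ = N₂B₁A₂ = μ₀n₁N₂A₂·I₁, giving M = μ₀n₁N₂A₂.
A₂ = πr² = π(7.720×10^-3 m)² = 1.872×10^-4 m².
M = (4π×10⁻⁷)(900)(397)(1.872×10^-4) = 8.407×10^-5 H.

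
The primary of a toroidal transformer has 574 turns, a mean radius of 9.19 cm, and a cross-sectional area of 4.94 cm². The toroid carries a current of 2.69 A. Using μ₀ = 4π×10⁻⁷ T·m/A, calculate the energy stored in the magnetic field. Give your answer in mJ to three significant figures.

L = μ₀N²A/(2πR) = (4π×10⁻⁷)(574)²(4.940×10^-4)/(2π×9.190×10^-2) = 3.542×10^-4 H.
U = ½LI² = ½(3.542×10^-4)(2.69)² = 1.282×10^-3 J.

U ≈ 1.28 mJ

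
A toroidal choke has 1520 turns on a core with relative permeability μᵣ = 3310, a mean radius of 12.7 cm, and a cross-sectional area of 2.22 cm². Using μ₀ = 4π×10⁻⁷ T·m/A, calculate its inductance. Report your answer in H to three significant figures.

L ≈ 2.67 H

For a thin toroid, L = μ₀μᵣN²A/(2πR).
L = (4π×10⁻⁷)(3310)(1520)²(2.220×10^-4) / (2π×0.127 m) = 2.674 H.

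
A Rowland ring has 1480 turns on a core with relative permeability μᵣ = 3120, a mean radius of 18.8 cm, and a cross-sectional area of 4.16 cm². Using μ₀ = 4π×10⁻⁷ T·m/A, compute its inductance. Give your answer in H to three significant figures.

For a thin toroid, L = μ₀μᵣN²A/(2πR).
L = (4π×10⁻⁷)(3120)(1480)²(4.160×10^-4) / (2π×0.188 m) = 3.024 H.

L ≈ 3.02 H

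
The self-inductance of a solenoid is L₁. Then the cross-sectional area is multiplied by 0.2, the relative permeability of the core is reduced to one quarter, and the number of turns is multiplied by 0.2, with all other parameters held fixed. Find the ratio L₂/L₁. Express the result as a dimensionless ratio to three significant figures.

L₂/L₁ = 0.002

For a solenoid, L ∝ μᵣN²A/ℓ.
L₂/L₁ = (0.2) × (0.25) × (0.2)^2 = 0.002.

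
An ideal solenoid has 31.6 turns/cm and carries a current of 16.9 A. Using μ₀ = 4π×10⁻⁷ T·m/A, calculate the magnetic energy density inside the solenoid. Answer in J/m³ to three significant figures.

B = μ₀nI = (4π×10⁻⁷)(3.160×10^3)(16.9) = 6.711×10^-2 T.
u = B²/(2μ₀) = (6.711×10^-2)²/(2×4π×10⁻⁷) = 1.792×10^3 J/m³.

u ≈ 1790 J/m³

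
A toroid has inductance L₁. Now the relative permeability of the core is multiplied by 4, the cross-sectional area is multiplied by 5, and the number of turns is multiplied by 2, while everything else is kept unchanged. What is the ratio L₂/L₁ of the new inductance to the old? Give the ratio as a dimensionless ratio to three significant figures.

For a toroid, L ∝ μᵣN²A/R.
L₂/L₁ = (4) × (5) × (2)^2 = 80.0.

L₂/L₁ = 80.0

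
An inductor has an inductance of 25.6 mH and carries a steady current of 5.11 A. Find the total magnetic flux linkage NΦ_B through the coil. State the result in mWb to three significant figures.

NΦ_B ≈ 131 mWb

From L = NΦ_B/I, the flux linkage is NΦ_B = LI.
NΦ_B = (2.560×10^-2 H)(5.11 A) = 0.1308 Wb.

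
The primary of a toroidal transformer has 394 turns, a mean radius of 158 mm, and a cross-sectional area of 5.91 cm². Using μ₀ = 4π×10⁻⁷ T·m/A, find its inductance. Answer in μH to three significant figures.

L ≈ 116 μH

For a thin toroid, L = μ₀N²A/(2πR).
L = (4π×10⁻⁷)(394)²(5.910×10^-4) / (2π×0.158 m) = 1.161×10^-4 H.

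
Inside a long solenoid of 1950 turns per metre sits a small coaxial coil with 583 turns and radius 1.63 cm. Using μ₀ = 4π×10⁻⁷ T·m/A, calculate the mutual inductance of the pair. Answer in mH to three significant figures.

M ≈ 1.19 mH

The outer solenoid produces a uniform field B₁ = μ₀n₁I₁ across the inner coil,
so the flux linkage is N₂Φ = N₂B₁A₂ = μ₀n₁N₂A₂·I₁, giving M = μ₀n₁N₂A₂.
A₂ = πr² = π(1.630×10^-2 m)² = 8.347×10^-4 m².
M = (4π×10⁻⁷)(1950)(583)(8.347×10^-4) = 1.192×10^-3 H.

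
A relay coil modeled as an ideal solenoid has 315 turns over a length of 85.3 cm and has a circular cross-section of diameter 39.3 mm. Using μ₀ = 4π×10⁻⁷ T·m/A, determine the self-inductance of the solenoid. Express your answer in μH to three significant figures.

L ≈ 177 μH

A = π(d/2)² = π(1.965×10^-2 m)² = 1.213×10^-3 m².
For a long solenoid, L = μ₀N²A/ℓ.
L = (4π×10⁻⁷)(315)²(1.213×10^-3)/(0.853 m) = 1.773×10^-4 H.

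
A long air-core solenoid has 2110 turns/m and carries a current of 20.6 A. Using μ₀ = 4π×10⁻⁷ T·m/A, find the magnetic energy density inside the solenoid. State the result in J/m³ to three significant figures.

B = μ₀nI = (4π×10⁻⁷)(2.110×10^3)(20.6) = 5.462×10^-2 T.
u = B²/(2μ₀) = (5.462×10^-2)²/(2×4π×10⁻⁷) = 1.187×10^3 J/m³.

u ≈ 1190 J/m³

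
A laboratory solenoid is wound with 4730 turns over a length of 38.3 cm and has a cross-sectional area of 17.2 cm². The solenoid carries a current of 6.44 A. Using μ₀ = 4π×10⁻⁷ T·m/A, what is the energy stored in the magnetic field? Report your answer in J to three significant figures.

A = 17.2 cm² = 1.720×10^-3 m².
L = μ₀N²A/ℓ = (4π×10⁻⁷)(4730)²(1.720×10^-3)/(0.383) = 0.1263 H.
U = ½LI² = ½(0.1263)(6.44)² = 2.618 J.

U ≈ 2.62 J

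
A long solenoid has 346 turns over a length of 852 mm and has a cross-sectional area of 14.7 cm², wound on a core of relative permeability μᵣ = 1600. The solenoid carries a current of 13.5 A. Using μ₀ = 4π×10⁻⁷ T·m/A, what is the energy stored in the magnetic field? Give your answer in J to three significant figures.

U ≈ 37.8 J

A = 14.7 cm² = 1.470×10^-3 m².
L = μ₀μᵣN²A/ℓ = (4π×10⁻⁷)(1600)(346)²(1.470×10^-3)/(0.852) = 0.4153 H.
U = ½LI² = ½(0.4153)(13.5)² = 37.84 J.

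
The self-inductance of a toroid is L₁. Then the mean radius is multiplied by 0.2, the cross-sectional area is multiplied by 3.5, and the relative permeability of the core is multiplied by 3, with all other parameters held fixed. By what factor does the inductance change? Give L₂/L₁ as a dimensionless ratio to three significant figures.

For a toroid, L ∝ μᵣN²A/R.
L₂/L₁ = (0.2)^-1 × (3.5) × (3) = 52.5.

L₂/L₁ = 52.5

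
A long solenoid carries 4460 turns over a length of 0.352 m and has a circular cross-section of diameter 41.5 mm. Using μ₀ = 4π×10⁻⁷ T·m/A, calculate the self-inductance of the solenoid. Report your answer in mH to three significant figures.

L ≈ 96.1 mH

A = π(d/2)² = π(2.075×10^-2 m)² = 1.353×10^-3 m².
For a long solenoid, L = μ₀N²A/ℓ.
L = (4π×10⁻⁷)(4460)²(1.353×10^-3)/(0.352 m) = 9.606×10^-2 H.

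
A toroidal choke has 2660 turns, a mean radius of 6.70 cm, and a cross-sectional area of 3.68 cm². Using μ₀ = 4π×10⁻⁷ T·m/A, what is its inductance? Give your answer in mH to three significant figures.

For a thin toroid, L = μ₀N²A/(2πR).
L = (4π×10⁻⁷)(2660)²(3.680×10^-4) / (2π×6.700×10^-2 m) = 7.773×10^-3 H.

L ≈ 7.77 mH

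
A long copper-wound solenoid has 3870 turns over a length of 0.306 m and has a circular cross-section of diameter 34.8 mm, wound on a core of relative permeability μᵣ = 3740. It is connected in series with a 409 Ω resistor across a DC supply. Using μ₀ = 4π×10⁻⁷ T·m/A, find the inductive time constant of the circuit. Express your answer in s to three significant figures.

τ ≈ 0.535 s

A = π(d/2)² = π(1.740×10^-2 m)² = 9.511×10^-4 m².
L = μ₀μᵣN²A/ℓ = (4π×10⁻⁷)(3740)(3870)²(9.511×10^-4)/(0.306) = 218.8 H.
τ = L/R = (218.8)/(409) = 0.5349 s.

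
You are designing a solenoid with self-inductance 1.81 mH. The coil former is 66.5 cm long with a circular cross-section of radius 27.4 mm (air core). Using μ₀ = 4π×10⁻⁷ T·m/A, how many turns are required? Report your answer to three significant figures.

A = πr² = π(2.740×10^-2 m)² = 2.359×10^-3 m².
From L = μ₀N²A/ℓ, N = √(Lℓ / (μ₀A)).
N = √[(1.810×10^-3)(0.665) / ((4π×10⁻⁷)×2.359×10^-3)] = √(4.061×10^5) ≈ 637.3.

N ≈ 637 turns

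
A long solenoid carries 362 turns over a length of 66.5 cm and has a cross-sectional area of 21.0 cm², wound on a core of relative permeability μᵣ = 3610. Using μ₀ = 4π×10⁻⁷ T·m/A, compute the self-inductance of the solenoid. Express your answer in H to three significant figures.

L ≈ 1.88 H

A = 21.0 cm² = 2.100×10^-3 m².
For a long solenoid, L = μ₀μᵣN²A/ℓ.
L = (4π×10⁻⁷)(3610)(362)²(2.100×10^-3)/(0.665 m) = 1.877 H.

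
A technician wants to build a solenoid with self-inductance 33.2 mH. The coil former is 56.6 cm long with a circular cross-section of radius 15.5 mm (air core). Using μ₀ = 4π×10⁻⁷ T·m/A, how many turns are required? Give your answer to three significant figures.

A = πr² = π(1.550×10^-2 m)² = 7.548×10^-4 m².
From L = μ₀N²A/ℓ, N = √(Lℓ / (μ₀A)).
N = √[(3.320×10^-2)(0.566) / ((4π×10⁻⁷)×7.548×10^-4)] = √(1.981×10^7) ≈ 4451.1.

N ≈ 4450 turns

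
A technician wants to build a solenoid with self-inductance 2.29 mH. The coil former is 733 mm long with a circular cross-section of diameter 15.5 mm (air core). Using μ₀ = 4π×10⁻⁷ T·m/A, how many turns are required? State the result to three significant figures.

N ≈ 2660 turns

A = π(d/2)² = π(7.750×10^-3 m)² = 1.887×10^-4 m².
From L = μ₀N²A/ℓ, N = √(Lℓ / (μ₀A)).
N = √[(2.290×10^-3)(0.733) / ((4π×10⁻⁷)×1.887×10^-4)] = √(7.079×10^6) ≈ 2660.7.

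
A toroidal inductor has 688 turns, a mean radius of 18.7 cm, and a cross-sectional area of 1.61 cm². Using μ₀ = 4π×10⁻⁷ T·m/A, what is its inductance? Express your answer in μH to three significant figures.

For a thin toroid, L = μ₀N²A/(2πR).
L = (4π×10⁻⁷)(688)²(1.610×10^-4) / (2π×0.187 m) = 8.151×10^-5 H.

L ≈ 81.5 μH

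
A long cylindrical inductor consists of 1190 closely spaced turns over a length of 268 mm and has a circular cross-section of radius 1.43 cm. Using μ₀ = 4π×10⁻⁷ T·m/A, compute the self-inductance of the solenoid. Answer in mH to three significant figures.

L ≈ 4.27 mH

A = πr² = π(1.430×10^-2 m)² = 6.424×10^-4 m².
For a long solenoid, L = μ₀N²A/ℓ.
L = (4π×10⁻⁷)(1190)²(6.424×10^-4)/(0.268 m) = 4.266×10^-3 H.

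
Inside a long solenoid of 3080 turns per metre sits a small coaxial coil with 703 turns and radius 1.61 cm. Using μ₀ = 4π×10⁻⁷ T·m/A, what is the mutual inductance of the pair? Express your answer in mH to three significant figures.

The outer solenoid produces a uniform field B₁ = μ₀n₁I₁ across the inner coil,
so the flux linkage is N₂Φ = N₂B₁A₂ = μ₀n₁N₂A₂·I₁, giving M = μ₀n₁N₂A₂.
A₂ = πr² = π(1.610×10^-2 m)² = 8.143×10^-4 m².
M = (4π×10⁻⁷)(3080)(703)(8.143×10^-4) = 2.216×10^-3 H.

M ≈ 2.22 mH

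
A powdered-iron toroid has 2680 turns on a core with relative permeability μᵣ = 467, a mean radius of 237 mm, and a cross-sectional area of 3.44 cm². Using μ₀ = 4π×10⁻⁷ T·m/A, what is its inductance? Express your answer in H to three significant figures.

L ≈ 0.974 H

For a thin toroid, L = μ₀μᵣN²A/(2πR).
L = (4π×10⁻⁷)(467)(2680)²(3.440×10^-4) / (2π×0.237 m) = 0.9737 H.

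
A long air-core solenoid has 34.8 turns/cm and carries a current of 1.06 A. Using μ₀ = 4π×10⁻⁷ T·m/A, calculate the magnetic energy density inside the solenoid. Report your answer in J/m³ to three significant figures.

B = μ₀nI = (4π×10⁻⁷)(3.480×10^3)(1.06) = 4.635×10^-3 T.
u = B²/(2μ₀) = (4.635×10^-3)²/(2×4π×10⁻⁷) = 8.55 J/m³.

u ≈ 8.55 J/m³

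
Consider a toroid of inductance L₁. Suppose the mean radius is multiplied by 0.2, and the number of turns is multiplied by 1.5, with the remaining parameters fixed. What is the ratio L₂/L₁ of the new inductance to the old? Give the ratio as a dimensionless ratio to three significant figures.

For a toroid, L ∝ μᵣN²A/R.
L₂/L₁ = (0.2)^-1 × (1.5)^2 = 11.3.

L₂/L₁ = 11.3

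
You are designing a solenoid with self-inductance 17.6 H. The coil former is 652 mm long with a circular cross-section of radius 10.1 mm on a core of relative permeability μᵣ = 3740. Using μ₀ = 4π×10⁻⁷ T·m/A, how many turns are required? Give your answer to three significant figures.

A = πr² = π(1.010×10^-2 m)² = 3.2047×10^-4 m².
From L = μ₀μᵣN²A/ℓ, N = √(Lℓ / (μ₀μᵣA)).
N = √[(17.6)(0.652) / ((4π×10⁻⁷)(3740)×3.2047×10^-4)] = √(7.619×10^6) ≈ 2760.2.

N ≈ 2760 turns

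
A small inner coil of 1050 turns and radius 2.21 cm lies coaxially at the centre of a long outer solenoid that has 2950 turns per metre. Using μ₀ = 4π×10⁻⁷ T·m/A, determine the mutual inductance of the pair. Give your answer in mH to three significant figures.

The outer solenoid produces a uniform field B₁ = μ₀n₁I₁ across the inner coil,
so the flux linkage is N₂Φ = N₂B₁A₂ = μ₀n₁N₂A₂·I₁, giving M = μ₀n₁N₂A₂.
A₂ = πr² = π(2.210×10^-2 m)² = 1.534×10^-3 m².
M = (4π×10⁻⁷)(2950)(1050)(1.534×10^-3) = 5.972×10^-3 H.

M ≈ 5.97 mH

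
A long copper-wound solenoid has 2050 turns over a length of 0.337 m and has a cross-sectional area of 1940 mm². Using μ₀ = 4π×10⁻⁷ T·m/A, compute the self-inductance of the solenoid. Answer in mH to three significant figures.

L ≈ 30.4 mH

A = 1940 mm² = 1.940×10^-3 m².
For a long solenoid, L = μ₀N²A/ℓ.
L = (4π×10⁻⁷)(2050)²(1.940×10^-3)/(0.337 m) = 3.040×10^-2 H.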